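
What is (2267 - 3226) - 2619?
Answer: -3578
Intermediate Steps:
(2267 - 3226) - 2619 = -959 - 2619 = -3578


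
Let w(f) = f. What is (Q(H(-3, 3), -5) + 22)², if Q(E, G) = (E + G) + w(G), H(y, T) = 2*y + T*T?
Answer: 225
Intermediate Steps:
H(y, T) = T² + 2*y (H(y, T) = 2*y + T² = T² + 2*y)
Q(E, G) = E + 2*G (Q(E, G) = (E + G) + G = E + 2*G)
(Q(H(-3, 3), -5) + 22)² = (((3² + 2*(-3)) + 2*(-5)) + 22)² = (((9 - 6) - 10) + 22)² = ((3 - 10) + 22)² = (-7 + 22)² = 15² = 225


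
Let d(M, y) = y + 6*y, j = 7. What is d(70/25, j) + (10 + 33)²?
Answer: 1898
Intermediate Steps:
d(M, y) = 7*y
d(70/25, j) + (10 + 33)² = 7*7 + (10 + 33)² = 49 + 43² = 49 + 1849 = 1898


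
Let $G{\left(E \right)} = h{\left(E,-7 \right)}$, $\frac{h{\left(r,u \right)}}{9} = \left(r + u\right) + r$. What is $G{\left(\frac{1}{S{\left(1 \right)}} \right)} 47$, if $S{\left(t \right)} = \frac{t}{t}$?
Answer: $-2115$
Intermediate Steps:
$S{\left(t \right)} = 1$
$h{\left(r,u \right)} = 9 u + 18 r$ ($h{\left(r,u \right)} = 9 \left(\left(r + u\right) + r\right) = 9 \left(u + 2 r\right) = 9 u + 18 r$)
$G{\left(E \right)} = -63 + 18 E$ ($G{\left(E \right)} = 9 \left(-7\right) + 18 E = -63 + 18 E$)
$G{\left(\frac{1}{S{\left(1 \right)}} \right)} 47 = \left(-63 + \frac{18}{1}\right) 47 = \left(-63 + 18 \cdot 1\right) 47 = \left(-63 + 18\right) 47 = \left(-45\right) 47 = -2115$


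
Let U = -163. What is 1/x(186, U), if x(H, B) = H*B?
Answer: -1/30318 ≈ -3.2984e-5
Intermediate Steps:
x(H, B) = B*H
1/x(186, U) = 1/(-163*186) = 1/(-30318) = -1/30318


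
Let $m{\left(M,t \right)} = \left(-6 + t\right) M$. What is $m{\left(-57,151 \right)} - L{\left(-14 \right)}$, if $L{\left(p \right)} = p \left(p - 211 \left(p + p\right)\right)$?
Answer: $74251$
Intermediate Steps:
$m{\left(M,t \right)} = M \left(-6 + t\right)$
$L{\left(p \right)} = - 421 p^{2}$ ($L{\left(p \right)} = p \left(p - 211 \cdot 2 p\right) = p \left(p - 422 p\right) = p \left(- 421 p\right) = - 421 p^{2}$)
$m{\left(-57,151 \right)} - L{\left(-14 \right)} = - 57 \left(-6 + 151\right) - - 421 \left(-14\right)^{2} = \left(-57\right) 145 - \left(-421\right) 196 = -8265 - -82516 = -8265 + 82516 = 74251$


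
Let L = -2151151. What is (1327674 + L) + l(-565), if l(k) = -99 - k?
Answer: -823011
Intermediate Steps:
(1327674 + L) + l(-565) = (1327674 - 2151151) + (-99 - 1*(-565)) = -823477 + (-99 + 565) = -823477 + 466 = -823011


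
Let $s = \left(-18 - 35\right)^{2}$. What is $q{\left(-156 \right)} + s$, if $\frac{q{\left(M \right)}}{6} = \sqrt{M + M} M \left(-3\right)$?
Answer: $2809 + 5616 i \sqrt{78} \approx 2809.0 + 49599.0 i$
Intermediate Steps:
$s = 2809$ ($s = \left(-53\right)^{2} = 2809$)
$q{\left(M \right)} = - 18 \sqrt{2} M^{\frac{3}{2}}$ ($q{\left(M \right)} = 6 \sqrt{M + M} M \left(-3\right) = 6 \sqrt{2 M} M \left(-3\right) = 6 \sqrt{2} \sqrt{M} M \left(-3\right) = 6 \sqrt{2} M^{\frac{3}{2}} \left(-3\right) = 6 \left(- 3 \sqrt{2} M^{\frac{3}{2}}\right) = - 18 \sqrt{2} M^{\frac{3}{2}}$)
$q{\left(-156 \right)} + s = - 18 \sqrt{2} \left(-156\right)^{\frac{3}{2}} + 2809 = - 18 \sqrt{2} \left(- 312 i \sqrt{39}\right) + 2809 = 5616 i \sqrt{78} + 2809 = 2809 + 5616 i \sqrt{78}$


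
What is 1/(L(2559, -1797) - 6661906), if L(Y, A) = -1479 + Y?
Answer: -1/6660826 ≈ -1.5013e-7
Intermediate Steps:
1/(L(2559, -1797) - 6661906) = 1/((-1479 + 2559) - 6661906) = 1/(1080 - 6661906) = 1/(-6660826) = -1/6660826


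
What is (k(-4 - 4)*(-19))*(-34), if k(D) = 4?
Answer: 2584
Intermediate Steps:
(k(-4 - 4)*(-19))*(-34) = (4*(-19))*(-34) = -76*(-34) = 2584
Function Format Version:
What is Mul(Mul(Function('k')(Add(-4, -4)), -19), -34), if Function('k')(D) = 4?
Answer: 2584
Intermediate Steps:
Mul(Mul(Function('k')(Add(-4, -4)), -19), -34) = Mul(Mul(4, -19), -34) = Mul(-76, -34) = 2584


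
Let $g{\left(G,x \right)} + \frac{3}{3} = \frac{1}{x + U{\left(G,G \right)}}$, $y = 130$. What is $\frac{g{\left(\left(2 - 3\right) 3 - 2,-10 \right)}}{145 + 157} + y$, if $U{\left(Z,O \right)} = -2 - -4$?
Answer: $\frac{314071}{2416} \approx 130.0$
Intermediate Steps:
$U{\left(Z,O \right)} = 2$ ($U{\left(Z,O \right)} = -2 + 4 = 2$)
$g{\left(G,x \right)} = -1 + \frac{1}{2 + x}$ ($g{\left(G,x \right)} = -1 + \frac{1}{x + 2} = -1 + \frac{1}{2 + x}$)
$\frac{g{\left(\left(2 - 3\right) 3 - 2,-10 \right)}}{145 + 157} + y = \frac{\frac{1}{2 - 10} \left(-1 - -10\right)}{145 + 157} + 130 = \frac{\frac{1}{-8} \left(-1 + 10\right)}{302} + 130 = \frac{\left(- \frac{1}{8}\right) 9}{302} + 130 = \frac{1}{302} \left(- \frac{9}{8}\right) + 130 = - \frac{9}{2416} + 130 = \frac{314071}{2416}$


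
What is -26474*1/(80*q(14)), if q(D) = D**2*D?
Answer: -1891/15680 ≈ -0.12060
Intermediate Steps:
q(D) = D**3
-26474*1/(80*q(14)) = -26474/(80*14**3) = -26474/(80*2744) = -26474/219520 = -26474*1/219520 = -1891/15680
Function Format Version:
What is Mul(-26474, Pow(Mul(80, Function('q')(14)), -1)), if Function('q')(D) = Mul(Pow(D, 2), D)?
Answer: Rational(-1891, 15680) ≈ -0.12060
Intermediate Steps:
Function('q')(D) = Pow(D, 3)
Mul(-26474, Pow(Mul(80, Function('q')(14)), -1)) = Mul(-26474, Pow(Mul(80, Pow(14, 3)), -1)) = Mul(-26474, Pow(Mul(80, 2744), -1)) = Mul(-26474, Pow(219520, -1)) = Mul(-26474, Rational(1, 219520)) = Rational(-1891, 15680)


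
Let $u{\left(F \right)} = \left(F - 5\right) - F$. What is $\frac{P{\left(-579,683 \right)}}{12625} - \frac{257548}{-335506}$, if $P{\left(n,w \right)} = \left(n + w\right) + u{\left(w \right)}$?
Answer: $\frac{1642379297}{2117881625} \approx 0.77548$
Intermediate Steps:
$u{\left(F \right)} = -5$ ($u{\left(F \right)} = \left(F - 5\right) - F = \left(-5 + F\right) - F = -5$)
$P{\left(n,w \right)} = -5 + n + w$ ($P{\left(n,w \right)} = \left(n + w\right) - 5 = -5 + n + w$)
$\frac{P{\left(-579,683 \right)}}{12625} - \frac{257548}{-335506} = \frac{-5 - 579 + 683}{12625} - \frac{257548}{-335506} = 99 \cdot \frac{1}{12625} - - \frac{128774}{167753} = \frac{99}{12625} + \frac{128774}{167753} = \frac{1642379297}{2117881625}$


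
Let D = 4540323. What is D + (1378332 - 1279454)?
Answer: 4639201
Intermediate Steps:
D + (1378332 - 1279454) = 4540323 + (1378332 - 1279454) = 4540323 + 98878 = 4639201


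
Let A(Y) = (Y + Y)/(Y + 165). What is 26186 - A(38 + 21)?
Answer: 2932773/112 ≈ 26185.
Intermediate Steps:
A(Y) = 2*Y/(165 + Y) (A(Y) = (2*Y)/(165 + Y) = 2*Y/(165 + Y))
26186 - A(38 + 21) = 26186 - 2*(38 + 21)/(165 + (38 + 21)) = 26186 - 2*59/(165 + 59) = 26186 - 2*59/224 = 26186 - 1*59/112 = 26186 - 59/112 = 2932773/112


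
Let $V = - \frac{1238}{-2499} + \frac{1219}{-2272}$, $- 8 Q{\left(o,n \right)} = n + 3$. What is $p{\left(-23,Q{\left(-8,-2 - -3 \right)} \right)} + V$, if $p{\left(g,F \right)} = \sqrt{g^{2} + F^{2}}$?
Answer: $- \frac{233545}{5677728} + \frac{\sqrt{2117}}{2} \approx 22.964$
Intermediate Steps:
$Q{\left(o,n \right)} = - \frac{3}{8} - \frac{n}{8}$ ($Q{\left(o,n \right)} = - \frac{n + 3}{8} = - \frac{3 + n}{8} = - \frac{3}{8} - \frac{n}{8}$)
$p{\left(g,F \right)} = \sqrt{F^{2} + g^{2}}$
$V = - \frac{233545}{5677728}$ ($V = \left(-1238\right) \left(- \frac{1}{2499}\right) + 1219 \left(- \frac{1}{2272}\right) = \frac{1238}{2499} - \frac{1219}{2272} = - \frac{233545}{5677728} \approx -0.041134$)
$p{\left(-23,Q{\left(-8,-2 - -3 \right)} \right)} + V = \sqrt{\left(- \frac{3}{8} - \frac{-2 - -3}{8}\right)^{2} + \left(-23\right)^{2}} - \frac{233545}{5677728} = \sqrt{\left(- \frac{3}{8} - \frac{-2 + 3}{8}\right)^{2} + 529} - \frac{233545}{5677728} = \sqrt{\left(- \frac{3}{8} - \frac{1}{8}\right)^{2} + 529} - \frac{233545}{5677728} = \sqrt{\left(- \frac{1}{2}\right)^{2} + 529} - \frac{233545}{5677728} = \sqrt{\frac{1}{4} + 529} - \frac{233545}{5677728} = \sqrt{\frac{2117}{4}} - \frac{233545}{5677728} = \frac{\sqrt{2117}}{2} - \frac{233545}{5677728} = - \frac{233545}{5677728} + \frac{\sqrt{2117}}{2}$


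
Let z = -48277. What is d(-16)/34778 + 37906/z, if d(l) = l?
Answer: -659533650/839488753 ≈ -0.78564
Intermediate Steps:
d(-16)/34778 + 37906/z = -16/34778 + 37906/(-48277) = -16*1/34778 + 37906*(-1/48277) = -8/17389 - 37906/48277 = -659533650/839488753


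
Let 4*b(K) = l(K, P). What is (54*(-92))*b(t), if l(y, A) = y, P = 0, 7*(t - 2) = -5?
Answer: -11178/7 ≈ -1596.9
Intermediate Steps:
t = 9/7 (t = 2 + (⅐)*(-5) = 2 - 5/7 = 9/7 ≈ 1.2857)
b(K) = K/4
(54*(-92))*b(t) = (54*(-92))*((¼)*(9/7)) = -4968*9/28 = -11178/7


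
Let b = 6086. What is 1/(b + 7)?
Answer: 1/6093 ≈ 0.00016412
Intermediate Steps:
1/(b + 7) = 1/(6086 + 7) = 1/6093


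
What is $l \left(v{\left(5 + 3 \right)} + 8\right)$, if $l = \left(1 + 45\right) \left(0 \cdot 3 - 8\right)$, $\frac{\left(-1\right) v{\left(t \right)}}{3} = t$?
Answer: $5888$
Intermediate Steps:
$v{\left(t \right)} = - 3 t$
$l = -368$ ($l = 46 \left(0 - 8\right) = 46 \left(-8\right) = -368$)
$l \left(v{\left(5 + 3 \right)} + 8\right) = - 368 \left(- 3 \left(5 + 3\right) + 8\right) = - 368 \left(\left(-3\right) 8 + 8\right) = - 368 \left(-24 + 8\right) = \left(-368\right) \left(-16\right) = 5888$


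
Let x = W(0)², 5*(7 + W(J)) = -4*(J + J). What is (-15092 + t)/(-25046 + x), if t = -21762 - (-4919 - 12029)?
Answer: 19906/24997 ≈ 0.79634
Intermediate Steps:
t = -4814 (t = -21762 - 1*(-16948) = -21762 + 16948 = -4814)
W(J) = -7 - 8*J/5 (W(J) = -7 + (-4*(J + J))/5 = -7 + (-8*J)/5 = -7 - 8*J/5)
x = 49 (x = (-7 - 8/5*0)² = (-7 + 0)² = (-7)² = 49)
(-15092 + t)/(-25046 + x) = (-15092 - 4814)/(-25046 + 49) = -19906/(-24997) = -19906*(-1/24997) = 19906/24997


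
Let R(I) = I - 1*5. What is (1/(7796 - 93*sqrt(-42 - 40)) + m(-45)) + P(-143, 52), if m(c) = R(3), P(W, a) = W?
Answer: -4457791567/30743417 + 93*I*sqrt(82)/61486834 ≈ -145.0 + 1.3696e-5*I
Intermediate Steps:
R(I) = -5 + I (R(I) = I - 5 = -5 + I)
m(c) = -2 (m(c) = -5 + 3 = -2)
(1/(7796 - 93*sqrt(-42 - 40)) + m(-45)) + P(-143, 52) = (1/(7796 - 93*sqrt(-42 - 40)) - 2) - 143 = (1/(7796 - 93*I*sqrt(82)) - 2) - 143 = (-2 + 1/(7796 - 93*I*sqrt(82))) - 143 = -145 + 1/(7796 - 93*I*sqrt(82))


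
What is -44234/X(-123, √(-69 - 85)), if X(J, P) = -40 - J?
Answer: -44234/83 ≈ -532.94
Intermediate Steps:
-44234/X(-123, √(-69 - 85)) = -44234/(-40 - 1*(-123)) = -44234/(-40 + 123) = -44234/83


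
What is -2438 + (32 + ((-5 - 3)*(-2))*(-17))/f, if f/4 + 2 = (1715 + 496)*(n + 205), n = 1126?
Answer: -7174641542/2942839 ≈ -2438.0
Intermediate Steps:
f = 11771356 (f = -8 + 4*((1715 + 496)*(1126 + 205)) = -8 + 4*(2211*1331) = -8 + 4*2942841 = -8 + 11771364 = 11771356)
-2438 + (32 + ((-5 - 3)*(-2))*(-17))/f = -2438 + (32 + ((-5 - 3)*(-2))*(-17))/11771356 = -2438 + (32 - 8*(-2)*(-17))*(1/11771356) = -2438 + (32 + 16*(-17))*(1/11771356) = -2438 + (32 - 272)*(1/11771356) = -2438 - 240*1/11771356 = -2438 - 60/2942839 = -7174641542/2942839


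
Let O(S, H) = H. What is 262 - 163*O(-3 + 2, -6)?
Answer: 1240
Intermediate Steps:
262 - 163*O(-3 + 2, -6) = 262 - 163*(-6) = 262 + 978 = 1240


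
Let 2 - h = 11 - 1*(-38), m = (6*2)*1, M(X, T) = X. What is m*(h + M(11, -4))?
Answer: -432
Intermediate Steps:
m = 12 (m = 12*1 = 12)
h = -47 (h = 2 - (11 - 1*(-38)) = 2 - (11 + 38) = 2 - 1*49 = 2 - 49 = -47)
m*(h + M(11, -4)) = 12*(-47 + 11) = 12*(-36) = -432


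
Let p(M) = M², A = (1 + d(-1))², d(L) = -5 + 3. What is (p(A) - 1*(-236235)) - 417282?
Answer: -181046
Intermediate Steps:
d(L) = -2
A = 1 (A = (1 - 2)² = (-1)² = 1)
(p(A) - 1*(-236235)) - 417282 = (1² - 1*(-236235)) - 417282 = (1 + 236235) - 417282 = 236236 - 417282 = -181046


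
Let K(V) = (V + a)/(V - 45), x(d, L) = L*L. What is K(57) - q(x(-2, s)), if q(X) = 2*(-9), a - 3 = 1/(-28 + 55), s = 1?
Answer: 7453/324 ≈ 23.003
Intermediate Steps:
x(d, L) = L²
a = 82/27 (a = 3 + 1/(-28 + 55) = 3 + 1/27 = 82/27 ≈ 3.0370)
K(V) = (82/27 + V)/(-45 + V) (K(V) = (V + 82/27)/(V - 45) = (82/27 + V)/(-45 + V))
q(X) = -18
K(57) - q(x(-2, s)) = (82/27 + 57)/(-45 + 57) - 1*(-18) = (1621/27)/12 + 18 = (1/12)*(1621/27) + 18 = 1621/324 + 18 = 7453/324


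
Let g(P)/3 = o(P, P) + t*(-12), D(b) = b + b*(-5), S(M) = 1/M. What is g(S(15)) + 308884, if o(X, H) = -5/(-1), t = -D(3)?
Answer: 308467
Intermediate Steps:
D(b) = -4*b (D(b) = b - 5*b = -4*b)
t = 12 (t = -(-4)*3 = -1*(-12) = 12)
o(X, H) = 5 (o(X, H) = -5*(-1) = 5)
g(P) = -417 (g(P) = 3*(5 + 12*(-12)) = 3*(5 - 144) = 3*(-139) = -417)
g(S(15)) + 308884 = -417 + 308884 = 308467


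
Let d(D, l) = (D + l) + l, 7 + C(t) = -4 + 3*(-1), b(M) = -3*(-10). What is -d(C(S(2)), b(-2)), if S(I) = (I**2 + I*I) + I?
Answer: -46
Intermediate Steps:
b(M) = 30
S(I) = I + 2*I**2 (S(I) = (I**2 + I**2) + I = 2*I**2 + I = I + 2*I**2)
C(t) = -14 (C(t) = -7 + (-4 + 3*(-1)) = -7 + (-4 - 3) = -7 - 7 = -14)
d(D, l) = D + 2*l
-d(C(S(2)), b(-2)) = -(-14 + 2*30) = -(-14 + 60) = -1*46 = -46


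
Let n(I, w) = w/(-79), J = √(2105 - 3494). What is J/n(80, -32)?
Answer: 79*I*√1389/32 ≈ 92.009*I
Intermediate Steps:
J = I*√1389 (J = √(-1389) = I*√1389 ≈ 37.269*I)
n(I, w) = -w/79 (n(I, w) = w*(-1/79) = -w/79)
J/n(80, -32) = (I*√1389)/((-1/79*(-32))) = (I*√1389)/(32/79) = (I*√1389)*(79/32) = 79*I*√1389/32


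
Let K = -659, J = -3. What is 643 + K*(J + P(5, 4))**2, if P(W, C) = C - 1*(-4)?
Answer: -15832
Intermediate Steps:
P(W, C) = 4 + C (P(W, C) = C + 4 = 4 + C)
643 + K*(J + P(5, 4))**2 = 643 - 659*(-3 + (4 + 4))**2 = 643 - 659*(-3 + 8)**2 = 643 - 659*5**2 = 643 - 659*25 = 643 - 16475 = -15832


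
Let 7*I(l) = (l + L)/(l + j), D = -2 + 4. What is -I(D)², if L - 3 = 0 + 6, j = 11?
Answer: -121/8281 ≈ -0.014612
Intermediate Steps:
L = 9 (L = 3 + (0 + 6) = 3 + 6 = 9)
D = 2
I(l) = (9 + l)/(7*(11 + l)) (I(l) = ((l + 9)/(l + 11))/7 = ((9 + l)/(11 + l))/7 = (9 + l)/(7*(11 + l)))
-I(D)² = -((9 + 2)/(7*(11 + 2)))² = -((⅐)*11/13)² = -((⅐)*(1/13)*11)² = -(11/91)² = -1*121/8281 = -121/8281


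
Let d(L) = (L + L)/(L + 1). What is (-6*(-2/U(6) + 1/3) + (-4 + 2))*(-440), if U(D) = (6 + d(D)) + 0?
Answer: 9680/9 ≈ 1075.6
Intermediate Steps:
d(L) = 2*L/(1 + L) (d(L) = (2*L)/(1 + L) = 2*L/(1 + L))
U(D) = 6 + 2*D/(1 + D) (U(D) = (6 + 2*D/(1 + D)) + 0 = 6 + 2*D/(1 + D))
(-6*(-2/U(6) + 1/3) + (-4 + 2))*(-440) = (-6*(-2*(1 + 6)/(2*(3 + 4*6)) + 1/3) + (-4 + 2))*(-440) = (-6*(-2*7/(2*(3 + 24)) + 1*(⅓)) - 2)*(-440) = (-6*(-2/(2*(⅐)*27) + ⅓) - 2)*(-440) = (-6*(-2/54/7 + ⅓) - 2)*(-440) = (-6*(-2*7/54 + ⅓) - 2)*(-440) = (-6*(-7/27 + ⅓) - 2)*(-440) = (-6*2/27 - 2)*(-440) = (-4/9 - 2)*(-440) = -22/9*(-440) = 9680/9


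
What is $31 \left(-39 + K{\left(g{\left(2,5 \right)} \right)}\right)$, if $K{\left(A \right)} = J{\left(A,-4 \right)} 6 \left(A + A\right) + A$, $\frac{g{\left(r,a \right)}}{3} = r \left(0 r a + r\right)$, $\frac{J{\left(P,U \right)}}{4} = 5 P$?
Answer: $1070523$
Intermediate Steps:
$J{\left(P,U \right)} = 20 P$ ($J{\left(P,U \right)} = 4 \cdot 5 P = 20 P$)
$g{\left(r,a \right)} = 3 r^{2}$ ($g{\left(r,a \right)} = 3 r \left(0 r a + r\right) = 3 r \left(0 a + r\right) = 3 r \left(0 + r\right) = 3 r r = 3 r^{2}$)
$K{\left(A \right)} = A + 240 A^{2}$ ($K{\left(A \right)} = 20 A 6 \left(A + A\right) + A = 20 A 6 \cdot 2 A + A = 20 A 12 A + A = 240 A^{2} + A = A + 240 A^{2}$)
$31 \left(-39 + K{\left(g{\left(2,5 \right)} \right)}\right) = 31 \left(-39 + 3 \cdot 2^{2} \left(1 + 240 \cdot 3 \cdot 2^{2}\right)\right) = 31 \left(-39 + 3 \cdot 4 \left(1 + 240 \cdot 3 \cdot 4\right)\right) = 31 \left(-39 + 12 \left(1 + 240 \cdot 12\right)\right) = 31 \left(-39 + 12 \left(1 + 2880\right)\right) = 31 \left(-39 + 12 \cdot 2881\right) = 31 \left(-39 + 34572\right) = 31 \cdot 34533 = 1070523$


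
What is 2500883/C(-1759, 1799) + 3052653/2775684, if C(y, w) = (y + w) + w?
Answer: 2315758252613/1701494292 ≈ 1361.0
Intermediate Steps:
C(y, w) = y + 2*w (C(y, w) = (w + y) + w = y + 2*w)
2500883/C(-1759, 1799) + 3052653/2775684 = 2500883/(-1759 + 2*1799) + 3052653/2775684 = 2500883/(-1759 + 3598) + 3052653*(1/2775684) = 2500883/1839 + 1017551/925228 = 2315758252613/1701494292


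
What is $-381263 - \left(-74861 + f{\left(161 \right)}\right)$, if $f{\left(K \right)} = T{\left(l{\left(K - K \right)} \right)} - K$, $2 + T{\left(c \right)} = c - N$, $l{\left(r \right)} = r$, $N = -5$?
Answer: $-306244$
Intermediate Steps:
$T{\left(c \right)} = 3 + c$ ($T{\left(c \right)} = -2 + \left(c - -5\right) = -2 + \left(c + 5\right) = -2 + \left(5 + c\right) = 3 + c$)
$f{\left(K \right)} = 3 - K$ ($f{\left(K \right)} = \left(3 + \left(K - K\right)\right) - K = \left(3 + 0\right) - K = 3 - K$)
$-381263 - \left(-74861 + f{\left(161 \right)}\right) = -381263 - \left(-74861 + \left(3 - 161\right)\right) = -381263 - \left(-74861 - 158\right) = -381263 - -75019 = -381263 + 75019 = -306244$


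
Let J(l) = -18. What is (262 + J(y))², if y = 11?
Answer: 59536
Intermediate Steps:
(262 + J(y))² = (262 - 18)² = 244² = 59536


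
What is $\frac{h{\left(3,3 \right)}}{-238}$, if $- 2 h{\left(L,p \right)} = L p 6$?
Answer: $\frac{27}{238} \approx 0.11345$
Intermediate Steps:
$h{\left(L,p \right)} = - 3 L p$ ($h{\left(L,p \right)} = - \frac{L p 6}{2} = - \frac{6 L p}{2} = - 3 L p$)
$\frac{h{\left(3,3 \right)}}{-238} = \frac{\left(-3\right) 3 \cdot 3}{-238} = \left(-27\right) \left(- \frac{1}{238}\right) = \frac{27}{238}$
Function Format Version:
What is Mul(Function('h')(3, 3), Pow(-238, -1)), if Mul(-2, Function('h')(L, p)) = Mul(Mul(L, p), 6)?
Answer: Rational(27, 238) ≈ 0.11345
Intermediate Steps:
Function('h')(L, p) = Mul(-3, L, p) (Function('h')(L, p) = Mul(Rational(-1, 2), Mul(Mul(L, p), 6)) = Mul(Rational(-1, 2), Mul(6, L, p)) = Mul(-3, L, p))
Mul(Function('h')(3, 3), Pow(-238, -1)) = Mul(Mul(-3, 3, 3), Pow(-238, -1)) = Mul(-27, Rational(-1, 238)) = Rational(27, 238)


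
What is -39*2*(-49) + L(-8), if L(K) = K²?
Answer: 3886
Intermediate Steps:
-39*2*(-49) + L(-8) = -39*2*(-49) + (-8)² = -78*(-49) + 64 = 3822 + 64 = 3886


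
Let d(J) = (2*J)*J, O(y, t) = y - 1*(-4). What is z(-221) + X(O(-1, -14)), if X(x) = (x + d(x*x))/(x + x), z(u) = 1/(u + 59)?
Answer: 2227/81 ≈ 27.494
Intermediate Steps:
O(y, t) = 4 + y (O(y, t) = y + 4 = 4 + y)
d(J) = 2*J²
z(u) = 1/(59 + u)
X(x) = (x + 2*x⁴)/(2*x) (X(x) = (x + 2*(x*x)²)/(x + x) = (x + 2*(x²)²)/((2*x)) = (x + 2*x⁴)*(1/(2*x)) = (x + 2*x⁴)/(2*x))
z(-221) + X(O(-1, -14)) = 1/(59 - 221) + (½ + (4 - 1)³) = 1/(-162) + (½ + 3³) = -1/162 + (½ + 27) = -1/162 + 55/2 = 2227/81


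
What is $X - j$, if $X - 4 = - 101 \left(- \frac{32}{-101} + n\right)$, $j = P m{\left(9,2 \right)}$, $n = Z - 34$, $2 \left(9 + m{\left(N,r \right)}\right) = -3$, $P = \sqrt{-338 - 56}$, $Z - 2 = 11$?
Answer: $2093 + \frac{21 i \sqrt{394}}{2} \approx 2093.0 + 208.42 i$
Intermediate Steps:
$Z = 13$ ($Z = 2 + 11 = 13$)
$P = i \sqrt{394}$ ($P = \sqrt{-394} = i \sqrt{394} \approx 19.849 i$)
$m{\left(N,r \right)} = - \frac{21}{2}$ ($m{\left(N,r \right)} = -9 + \frac{1}{2} \left(-3\right) = -9 - \frac{3}{2} = - \frac{21}{2}$)
$n = -21$ ($n = 13 - 34 = -21$)
$j = - \frac{21 i \sqrt{394}}{2}$ ($j = i \sqrt{394} \left(- \frac{21}{2}\right) = - \frac{21 i \sqrt{394}}{2} \approx - 208.42 i$)
$X = 2093$ ($X = 4 - 101 \left(- \frac{32}{-101} - 21\right) = 4 - 101 \left(\left(-32\right) \left(- \frac{1}{101}\right) - 21\right) = 4 - 101 \left(\frac{32}{101} - 21\right) = 4 - -2089 = 4 + 2089 = 2093$)
$X - j = 2093 - - \frac{21 i \sqrt{394}}{2} = 2093 + \frac{21 i \sqrt{394}}{2}$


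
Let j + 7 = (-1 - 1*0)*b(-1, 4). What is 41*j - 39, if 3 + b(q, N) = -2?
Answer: -121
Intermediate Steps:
b(q, N) = -5 (b(q, N) = -3 - 2 = -5)
j = -2 (j = -7 + (-1 - 1*0)*(-5) = -7 + (-1 + 0)*(-5) = -7 - 1*(-5) = -7 + 5 = -2)
41*j - 39 = 41*(-2) - 39 = -82 - 39 = -121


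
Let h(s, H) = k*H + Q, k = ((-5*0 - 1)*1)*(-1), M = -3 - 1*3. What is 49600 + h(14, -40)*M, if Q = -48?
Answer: 50128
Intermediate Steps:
M = -6 (M = -3 - 3 = -6)
k = 1 (k = ((0 - 1)*1)*(-1) = -1*1*(-1) = -1*(-1) = 1)
h(s, H) = -48 + H (h(s, H) = 1*H - 48 = H - 48 = -48 + H)
49600 + h(14, -40)*M = 49600 + (-48 - 40)*(-6) = 49600 - 88*(-6) = 49600 + 528 = 50128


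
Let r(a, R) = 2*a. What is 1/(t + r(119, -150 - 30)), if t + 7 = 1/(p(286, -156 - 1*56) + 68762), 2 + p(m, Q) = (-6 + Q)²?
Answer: 116284/26861605 ≈ 0.0043290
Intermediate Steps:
p(m, Q) = -2 + (-6 + Q)²
t = -813987/116284 (t = -7 + 1/((-2 + (-6 + (-156 - 1*56))²) + 68762) = -7 + 1/((-2 + (-6 + (-156 - 56))²) + 68762) = -7 + 1/((-2 + (-6 - 212)²) + 68762) = -7 + 1/((-2 + (-218)²) + 68762) = -7 + 1/((-2 + 47524) + 68762) = -7 + 1/(47522 + 68762) = -7 + 1/116284 = -813987/116284 ≈ -7.0000)
1/(t + r(119, -150 - 30)) = 1/(-813987/116284 + 2*119) = 1/(-813987/116284 + 238) = 1/(26861605/116284) = 116284/26861605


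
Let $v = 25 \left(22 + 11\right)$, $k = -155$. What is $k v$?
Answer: $-127875$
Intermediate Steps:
$v = 825$ ($v = 25 \cdot 33 = 825$)
$k v = \left(-155\right) 825 = -127875$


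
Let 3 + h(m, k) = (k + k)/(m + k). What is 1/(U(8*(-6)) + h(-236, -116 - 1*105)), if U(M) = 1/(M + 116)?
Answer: -31076/62715 ≈ -0.49551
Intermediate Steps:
h(m, k) = -3 + 2*k/(k + m) (h(m, k) = -3 + (k + k)/(m + k) = -3 + (2*k)/(k + m) = -3 + 2*k/(k + m))
U(M) = 1/(116 + M)
1/(U(8*(-6)) + h(-236, -116 - 1*105)) = 1/(1/(116 + 8*(-6)) + (-(-116 - 1*105) - 3*(-236))/((-116 - 1*105) - 236)) = 1/(1/(116 - 48) + (-(-116 - 105) + 708)/((-116 - 105) - 236)) = 1/(1/68 + (-1*(-221) + 708)/(-221 - 236)) = 1/(1/68 + (221 + 708)/(-457)) = 1/(1/68 - 1/457*929) = 1/(1/68 - 929/457) = 1/(-62715/31076) = -31076/62715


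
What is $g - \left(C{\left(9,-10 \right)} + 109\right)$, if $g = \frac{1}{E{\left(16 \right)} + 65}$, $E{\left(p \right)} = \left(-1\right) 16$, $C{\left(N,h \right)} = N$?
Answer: $- \frac{5781}{49} \approx -117.98$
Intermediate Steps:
$E{\left(p \right)} = -16$
$g = \frac{1}{49}$ ($g = \frac{1}{-16 + 65} = \frac{1}{49} \approx 0.020408$)
$g - \left(C{\left(9,-10 \right)} + 109\right) = \frac{1}{49} - \left(9 + 109\right) = \frac{1}{49} - 118 = - \frac{5781}{49}$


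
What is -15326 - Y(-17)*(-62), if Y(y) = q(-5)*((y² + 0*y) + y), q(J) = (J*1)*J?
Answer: 406274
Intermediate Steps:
q(J) = J² (q(J) = J*J = J²)
Y(y) = 25*y + 25*y² (Y(y) = (-5)²*((y² + 0*y) + y) = 25*((y² + 0) + y) = 25*(y² + y) = 25*(y + y²) = 25*y + 25*y²)
-15326 - Y(-17)*(-62) = -15326 - 25*(-17)*(1 - 17)*(-62) = -15326 - 25*(-17)*(-16)*(-62) = -15326 - 6800*(-62) = -15326 - 1*(-421600) = -15326 + 421600 = 406274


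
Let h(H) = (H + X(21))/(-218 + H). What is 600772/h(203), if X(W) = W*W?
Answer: -2252895/161 ≈ -13993.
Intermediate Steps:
X(W) = W**2
h(H) = (441 + H)/(-218 + H) (h(H) = (H + 21**2)/(-218 + H) = (H + 441)/(-218 + H) = (441 + H)/(-218 + H))
600772/h(203) = 600772/(((441 + 203)/(-218 + 203))) = 600772/((644/(-15))) = 600772/((-1/15*644)) = 600772/(-644/15) = 600772*(-15/644) = -2252895/161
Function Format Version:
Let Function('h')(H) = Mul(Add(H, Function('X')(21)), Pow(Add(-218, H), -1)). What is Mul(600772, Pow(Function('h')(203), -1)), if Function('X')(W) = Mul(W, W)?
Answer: Rational(-2252895, 161) ≈ -13993.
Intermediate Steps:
Function('X')(W) = Pow(W, 2)
Function('h')(H) = Mul(Pow(Add(-218, H), -1), Add(441, H)) (Function('h')(H) = Mul(Add(H, Pow(21, 2)), Pow(Add(-218, H), -1)) = Mul(Add(H, 441), Pow(Add(-218, H), -1)) = Mul(Add(441, H), Pow(Add(-218, H), -1)) = Mul(Pow(Add(-218, H), -1), Add(441, H)))
Mul(600772, Pow(Function('h')(203), -1)) = Mul(600772, Pow(Mul(Pow(Add(-218, 203), -1), Add(441, 203)), -1)) = Mul(600772, Pow(Mul(Pow(-15, -1), 644), -1)) = Mul(600772, Pow(Mul(Rational(-1, 15), 644), -1)) = Mul(600772, Pow(Rational(-644, 15), -1)) = Mul(600772, Rational(-15, 644)) = Rational(-2252895, 161)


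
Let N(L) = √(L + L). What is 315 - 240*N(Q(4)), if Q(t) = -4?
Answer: 315 - 480*I*√2 ≈ 315.0 - 678.82*I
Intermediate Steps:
N(L) = √2*√L (N(L) = √(2*L) = √2*√L)
315 - 240*N(Q(4)) = 315 - 240*√2*√(-4) = 315 - 240*√2*2*I = 315 - 480*I*√2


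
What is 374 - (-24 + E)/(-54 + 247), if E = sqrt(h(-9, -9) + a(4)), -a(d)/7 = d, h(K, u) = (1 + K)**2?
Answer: 72200/193 ≈ 374.09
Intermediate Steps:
a(d) = -7*d
E = 6 (E = sqrt((1 - 9)**2 - 7*4) = sqrt((-8)**2 - 28) = sqrt(64 - 28) = sqrt(36) = 6)
374 - (-24 + E)/(-54 + 247) = 374 - (-24 + 6)/(-54 + 247) = 374 - (-18)/193 = 374 - 1*(-18/193) = 374 + 18/193 = 72200/193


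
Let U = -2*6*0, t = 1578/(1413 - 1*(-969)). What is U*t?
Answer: 0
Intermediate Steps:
t = 263/397 (t = 1578/(1413 + 969) = 1578/2382 = 1578*(1/2382) = 263/397 ≈ 0.66247)
U = 0 (U = -12*0 = 0)
U*t = 0*(263/397) = 0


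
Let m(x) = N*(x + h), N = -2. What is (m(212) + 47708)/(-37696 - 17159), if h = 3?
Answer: -47278/54855 ≈ -0.86187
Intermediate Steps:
m(x) = -6 - 2*x (m(x) = -2*(x + 3) = -2*(3 + x) = -6 - 2*x)
(m(212) + 47708)/(-37696 - 17159) = ((-6 - 2*212) + 47708)/(-37696 - 17159) = ((-6 - 424) + 47708)/(-54855) = (-430 + 47708)*(-1/54855) = 47278*(-1/54855) = -47278/54855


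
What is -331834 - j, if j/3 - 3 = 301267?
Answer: -1235644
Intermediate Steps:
j = 903810 (j = 9 + 3*301267 = 9 + 903801 = 903810)
-331834 - j = -331834 - 1*903810 = -331834 - 903810 = -1235644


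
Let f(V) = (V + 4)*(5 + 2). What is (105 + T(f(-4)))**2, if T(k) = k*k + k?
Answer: 11025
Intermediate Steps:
f(V) = 28 + 7*V (f(V) = (4 + V)*7 = 28 + 7*V)
T(k) = k + k**2 (T(k) = k**2 + k = k + k**2)
(105 + T(f(-4)))**2 = (105 + (28 + 7*(-4))*(1 + (28 + 7*(-4))))**2 = (105 + (28 - 28)*(1 + (28 - 28)))**2 = (105 + 0*(1 + 0))**2 = (105 + 0*1)**2 = (105 + 0)**2 = 105**2 = 11025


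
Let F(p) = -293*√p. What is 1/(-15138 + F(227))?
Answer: -15138/209671321 + 293*√227/209671321 ≈ -5.1144e-5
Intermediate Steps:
1/(-15138 + F(227)) = 1/(-15138 - 293*√227)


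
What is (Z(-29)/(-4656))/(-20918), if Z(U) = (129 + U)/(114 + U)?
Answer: 5/413925384 ≈ 1.2079e-8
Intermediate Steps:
Z(U) = (129 + U)/(114 + U)
(Z(-29)/(-4656))/(-20918) = (((129 - 29)/(114 - 29))/(-4656))/(-20918) = ((100/85)*(-1/4656))*(-1/20918) = (((1/85)*100)*(-1/4656))*(-1/20918) = ((20/17)*(-1/4656))*(-1/20918) = -5/19788*(-1/20918) = 5/413925384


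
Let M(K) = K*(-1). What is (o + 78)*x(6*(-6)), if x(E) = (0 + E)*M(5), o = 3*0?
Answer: 14040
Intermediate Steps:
o = 0
M(K) = -K
x(E) = -5*E (x(E) = (0 + E)*(-1*5) = E*(-5) = -5*E)
(o + 78)*x(6*(-6)) = (0 + 78)*(-30*(-6)) = 78*(-5*(-36)) = 78*180 = 14040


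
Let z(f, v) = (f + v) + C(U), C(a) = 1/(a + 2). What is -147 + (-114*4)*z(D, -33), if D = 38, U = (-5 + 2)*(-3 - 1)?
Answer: -17217/7 ≈ -2459.6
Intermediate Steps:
U = 12 (U = -3*(-4) = 12)
C(a) = 1/(2 + a)
z(f, v) = 1/14 + f + v (z(f, v) = (f + v) + 1/(2 + 12) = (f + v) + 1/14 = 1/14 + f + v)
-147 + (-114*4)*z(D, -33) = -147 + (-114*4)*(1/14 + 38 - 33) = -147 - 456*71/14 = -147 - 16188/7 = -17217/7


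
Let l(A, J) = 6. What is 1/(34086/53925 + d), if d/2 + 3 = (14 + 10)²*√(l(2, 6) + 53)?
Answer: 216796475/3162311308578232 + 5815811250*√59/395288913572279 ≈ 0.00011308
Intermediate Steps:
d = -6 + 1152*√59 (d = -6 + 2*((14 + 10)²*√(6 + 53)) = -6 + 2*(24²*√59) = -6 + 2*(576*√59) = -6 + 1152*√59 ≈ 8842.7)
1/(34086/53925 + d) = 1/(34086/53925 + (-6 + 1152*√59)) = 1/(34086*(1/53925) + (-6 + 1152*√59)) = 1/(11362/17975 + (-6 + 1152*√59)) = 1/(-96488/17975 + 1152*√59)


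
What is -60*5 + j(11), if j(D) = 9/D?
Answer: -3291/11 ≈ -299.18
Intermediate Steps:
-60*5 + j(11) = -60*5 + 9/11 = -300 + 9*(1/11) = -300 + 9/11 = -3291/11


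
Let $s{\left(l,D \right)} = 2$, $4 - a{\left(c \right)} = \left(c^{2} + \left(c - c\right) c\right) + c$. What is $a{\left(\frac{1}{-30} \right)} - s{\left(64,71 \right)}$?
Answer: $\frac{1829}{900} \approx 2.0322$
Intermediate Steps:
$a{\left(c \right)} = 4 - c - c^{2}$ ($a{\left(c \right)} = 4 - \left(\left(c^{2} + \left(c - c\right) c\right) + c\right) = 4 - \left(\left(c^{2} + 0 c\right) + c\right) = 4 - \left(\left(c^{2} + 0\right) + c\right) = 4 - \left(c^{2} + c\right) = 4 - \left(c + c^{2}\right) = 4 - c - c^{2}$)
$a{\left(\frac{1}{-30} \right)} - s{\left(64,71 \right)} = \left(4 - \frac{1}{-30} - \left(\frac{1}{-30}\right)^{2}\right) - 2 = \left(4 - - \frac{1}{30} - \left(- \frac{1}{30}\right)^{2}\right) - 2 = \left(4 + \frac{1}{30} - \frac{1}{900}\right) - 2 = \frac{3629}{900} - 2 = \frac{1829}{900}$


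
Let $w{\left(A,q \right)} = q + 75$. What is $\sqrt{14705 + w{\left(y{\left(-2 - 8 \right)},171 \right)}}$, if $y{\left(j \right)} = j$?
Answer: $\sqrt{14951} \approx 122.27$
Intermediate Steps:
$w{\left(A,q \right)} = 75 + q$
$\sqrt{14705 + w{\left(y{\left(-2 - 8 \right)},171 \right)}} = \sqrt{14705 + \left(75 + 171\right)} = \sqrt{14705 + 246} = \sqrt{14951}$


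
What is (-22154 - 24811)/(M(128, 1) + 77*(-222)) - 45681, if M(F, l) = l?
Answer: -780778368/17093 ≈ -45678.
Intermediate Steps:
(-22154 - 24811)/(M(128, 1) + 77*(-222)) - 45681 = (-22154 - 24811)/(1 + 77*(-222)) - 45681 = -46965/(1 - 17094) - 45681 = -46965/(-17093) - 45681 = -46965*(-1/17093) - 45681 = 46965/17093 - 45681 = -780778368/17093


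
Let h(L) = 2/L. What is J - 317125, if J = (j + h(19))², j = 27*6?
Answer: -104995725/361 ≈ -2.9085e+5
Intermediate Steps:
j = 162
J = 9486400/361 (J = (162 + 2/19)² = (3080/19)² = 9486400/361 ≈ 26278.)
J - 317125 = 9486400/361 - 317125 = -104995725/361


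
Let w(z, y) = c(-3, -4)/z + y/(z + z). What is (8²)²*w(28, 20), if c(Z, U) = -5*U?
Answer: 30720/7 ≈ 4388.6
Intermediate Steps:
w(z, y) = 20/z + y/(2*z) (w(z, y) = (-5*(-4))/z + y/(z + z) = 20/z + y/((2*z)) = 20/z + y*(1/(2*z)) = 20/z + y/(2*z))
(8²)²*w(28, 20) = (8²)²*((½)*(40 + 20)/28) = 64²*((½)*(1/28)*60) = 4096*(15/14) = 30720/7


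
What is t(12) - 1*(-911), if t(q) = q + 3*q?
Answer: 959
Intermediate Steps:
t(q) = 4*q
t(12) - 1*(-911) = 4*12 - 1*(-911) = 48 + 911 = 959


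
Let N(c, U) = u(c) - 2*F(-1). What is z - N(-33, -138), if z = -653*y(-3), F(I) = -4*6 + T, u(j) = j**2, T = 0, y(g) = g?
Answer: 822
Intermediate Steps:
F(I) = -24 (F(I) = -4*6 + 0 = -24 + 0 = -24)
N(c, U) = 48 + c**2 (N(c, U) = c**2 - 2*(-24) = c**2 + 48 = 48 + c**2)
z = 1959 (z = -653*(-3) = 1959)
z - N(-33, -138) = 1959 - (48 + (-33)**2) = 1959 - (48 + 1089) = 1959 - 1*1137 = 1959 - 1137 = 822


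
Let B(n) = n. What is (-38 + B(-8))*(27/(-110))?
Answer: 621/55 ≈ 11.291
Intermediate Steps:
(-38 + B(-8))*(27/(-110)) = (-38 - 8)*(27/(-110)) = -1242*(-1)/110 = -46*(-27/110) = 621/55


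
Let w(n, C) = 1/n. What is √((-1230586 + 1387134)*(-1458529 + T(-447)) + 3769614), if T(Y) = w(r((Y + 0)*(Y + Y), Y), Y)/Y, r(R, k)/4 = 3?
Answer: I*√45621595390030315/447 ≈ 4.7783e+5*I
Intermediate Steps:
r(R, k) = 12 (r(R, k) = 4*3 = 12)
T(Y) = 1/(12*Y)
√((-1230586 + 1387134)*(-1458529 + T(-447)) + 3769614) = √((-1230586 + 1387134)*(-1458529 + (1/12)/(-447)) + 3769614) = √(156548*(-1458529 + (1/12)*(-1/447)) + 3769614) = √(156548*(-1458529 - 1/5364) + 3769614) = √(156548*(-7823549557/5364) + 3769614) = √(-306190259012309/1341 + 3769614) = √(-306185203959935/1341) = I*√45621595390030315/447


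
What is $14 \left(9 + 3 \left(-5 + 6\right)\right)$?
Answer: $168$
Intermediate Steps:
$14 \left(9 + 3 \left(-5 + 6\right)\right) = 14 \left(9 + 3 \cdot 1\right) = 14 \left(9 + 3\right) = 14 \cdot 12 = 168$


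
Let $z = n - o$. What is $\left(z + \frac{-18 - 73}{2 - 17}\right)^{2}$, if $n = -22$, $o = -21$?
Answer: $\frac{5776}{225} \approx 25.671$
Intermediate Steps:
$z = -1$ ($z = -22 - -21 = -22 + 21 = -1$)
$\left(z + \frac{-18 - 73}{2 - 17}\right)^{2} = \left(-1 + \frac{-18 - 73}{2 - 17}\right)^{2} = \left(-1 - \frac{91}{-15}\right)^{2} = \left(-1 - - \frac{91}{15}\right)^{2} = \left(-1 + \frac{91}{15}\right)^{2} = \left(\frac{76}{15}\right)^{2} = \frac{5776}{225}$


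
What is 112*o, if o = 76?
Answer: 8512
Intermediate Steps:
112*o = 112*76 = 8512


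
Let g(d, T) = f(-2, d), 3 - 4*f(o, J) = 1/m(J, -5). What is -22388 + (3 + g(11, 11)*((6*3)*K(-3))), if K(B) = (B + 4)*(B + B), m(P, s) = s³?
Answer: -2808277/125 ≈ -22466.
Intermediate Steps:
f(o, J) = 94/125 (f(o, J) = ¾ - 1/(4*((-5)³)) = ¾ - ¼/(-125) = ¾ - ¼*(-1/125) = ¾ + 1/500 = 94/125)
g(d, T) = 94/125
K(B) = 2*B*(4 + B) (K(B) = (4 + B)*(2*B) = 2*B*(4 + B))
-22388 + (3 + g(11, 11)*((6*3)*K(-3))) = -22388 + (3 + 94*((6*3)*(2*(-3)*(4 - 3)))/125) = -22388 + (3 + 94*(18*(2*(-3)*1))/125) = -22388 + (3 + 94*(18*(-6))/125) = -22388 + (3 + (94/125)*(-108)) = -22388 + (3 - 10152/125) = -22388 - 9777/125 = -2808277/125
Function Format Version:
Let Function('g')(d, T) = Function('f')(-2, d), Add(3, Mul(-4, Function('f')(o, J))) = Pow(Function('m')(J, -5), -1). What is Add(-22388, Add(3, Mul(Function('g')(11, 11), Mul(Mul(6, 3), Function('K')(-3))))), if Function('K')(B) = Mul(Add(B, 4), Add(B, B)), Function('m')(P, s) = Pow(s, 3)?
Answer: Rational(-2808277, 125) ≈ -22466.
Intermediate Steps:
Function('f')(o, J) = Rational(94, 125) (Function('f')(o, J) = Add(Rational(3, 4), Mul(Rational(-1, 4), Pow(Pow(-5, 3), -1))) = Add(Rational(3, 4), Mul(Rational(-1, 4), Pow(-125, -1))) = Add(Rational(3, 4), Mul(Rational(-1, 4), Rational(-1, 125))) = Add(Rational(3, 4), Rational(1, 500)) = Rational(94, 125))
Function('g')(d, T) = Rational(94, 125)
Function('K')(B) = Mul(2, B, Add(4, B)) (Function('K')(B) = Mul(Add(4, B), Mul(2, B)) = Mul(2, B, Add(4, B)))
Add(-22388, Add(3, Mul(Function('g')(11, 11), Mul(Mul(6, 3), Function('K')(-3))))) = Add(-22388, Add(3, Mul(Rational(94, 125), Mul(Mul(6, 3), Mul(2, -3, Add(4, -3)))))) = Add(-22388, Add(3, Mul(Rational(94, 125), Mul(18, Mul(2, -3, 1))))) = Add(-22388, Add(3, Mul(Rational(94, 125), Mul(18, -6)))) = Add(-22388, Add(3, Mul(Rational(94, 125), -108))) = Add(-22388, Add(3, Rational(-10152, 125))) = Add(-22388, Rational(-9777, 125)) = Rational(-2808277, 125)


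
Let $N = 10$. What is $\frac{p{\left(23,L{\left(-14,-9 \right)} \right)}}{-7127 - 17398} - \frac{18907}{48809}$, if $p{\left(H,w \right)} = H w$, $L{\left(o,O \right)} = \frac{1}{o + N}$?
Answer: $- \frac{1853654093}{4788162900} \approx -0.38713$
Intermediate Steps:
$L{\left(o,O \right)} = \frac{1}{10 + o}$ ($L{\left(o,O \right)} = \frac{1}{o + 10} = \frac{1}{10 + o}$)
$\frac{p{\left(23,L{\left(-14,-9 \right)} \right)}}{-7127 - 17398} - \frac{18907}{48809} = \frac{23 \frac{1}{10 - 14}}{-7127 - 17398} - \frac{18907}{48809} = \frac{23 \frac{1}{-4}}{-7127 - 17398} - \frac{18907}{48809} = \frac{23 \left(- \frac{1}{4}\right)}{-24525} - \frac{18907}{48809} = \left(- \frac{23}{4}\right) \left(- \frac{1}{24525}\right) - \frac{18907}{48809} = \frac{23}{98100} - \frac{18907}{48809} = - \frac{1853654093}{4788162900}$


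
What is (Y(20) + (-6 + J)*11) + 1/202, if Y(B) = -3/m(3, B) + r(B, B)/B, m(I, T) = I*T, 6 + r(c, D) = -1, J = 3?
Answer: -33729/1010 ≈ -33.395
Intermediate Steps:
r(c, D) = -7 (r(c, D) = -6 - 1 = -7)
Y(B) = -8/B (Y(B) = -3*1/(3*B) - 7/B = -1/B - 7/B = -8/B)
(Y(20) + (-6 + J)*11) + 1/202 = (-8/20 + (-6 + 3)*11) + 1/202 = (-8*1/20 - 3*11) + 1/202 = (-⅖ - 33) + 1/202 = -167/5 + 1/202 = -33729/1010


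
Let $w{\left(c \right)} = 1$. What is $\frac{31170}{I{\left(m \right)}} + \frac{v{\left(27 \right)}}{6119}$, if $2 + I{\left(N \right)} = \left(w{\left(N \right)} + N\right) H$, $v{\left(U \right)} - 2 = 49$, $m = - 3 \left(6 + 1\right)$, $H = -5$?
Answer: $\frac{95367114}{299831} \approx 318.07$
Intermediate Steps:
$m = -21$ ($m = \left(-3\right) 7 = -21$)
$v{\left(U \right)} = 51$ ($v{\left(U \right)} = 2 + 49 = 51$)
$I{\left(N \right)} = -7 - 5 N$ ($I{\left(N \right)} = -2 + \left(1 + N\right) \left(-5\right) = -2 - \left(5 + 5 N\right) = -7 - 5 N$)
$\frac{31170}{I{\left(m \right)}} + \frac{v{\left(27 \right)}}{6119} = \frac{31170}{-7 - -105} + \frac{51}{6119} = \frac{31170}{-7 + 105} + 51 \cdot \frac{1}{6119} = \frac{31170}{98} + \frac{51}{6119} = 31170 \cdot \frac{1}{98} + \frac{51}{6119} = \frac{15585}{49} + \frac{51}{6119} = \frac{95367114}{299831}$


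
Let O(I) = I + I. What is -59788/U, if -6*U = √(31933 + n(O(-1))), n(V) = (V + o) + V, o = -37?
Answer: 179364*√7973/7973 ≈ 2008.7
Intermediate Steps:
O(I) = 2*I
n(V) = -37 + 2*V (n(V) = (V - 37) + V = (-37 + V) + V = -37 + 2*V)
U = -√7973/3 (U = -√(31933 + (-37 + 2*(2*(-1))))/6 = -√(31933 + (-37 + 2*(-2)))/6 = -√(31933 + (-37 - 4))/6 = -√(31933 - 41)/6 = -√7973/3 ≈ -29.764)
-59788/U = -59788*(-3*√7973/7973) = -(-179364)*√7973/7973 = 179364*√7973/7973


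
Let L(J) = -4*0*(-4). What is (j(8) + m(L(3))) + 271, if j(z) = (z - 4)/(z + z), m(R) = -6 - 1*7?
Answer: 1033/4 ≈ 258.25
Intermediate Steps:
L(J) = 0 (L(J) = 0*(-4) = 0)
m(R) = -13 (m(R) = -6 - 7 = -13)
j(z) = (-4 + z)/(2*z) (j(z) = (-4 + z)/((2*z)) = (-4 + z)*(1/(2*z)) = (-4 + z)/(2*z))
(j(8) + m(L(3))) + 271 = ((½)*(-4 + 8)/8 - 13) + 271 = ((½)*(⅛)*4 - 13) + 271 = (¼ - 13) + 271 = -51/4 + 271 = 1033/4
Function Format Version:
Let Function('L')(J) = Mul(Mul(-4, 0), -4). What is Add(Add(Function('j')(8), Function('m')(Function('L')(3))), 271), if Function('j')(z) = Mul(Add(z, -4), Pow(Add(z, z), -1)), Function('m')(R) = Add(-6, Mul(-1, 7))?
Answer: Rational(1033, 4) ≈ 258.25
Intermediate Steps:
Function('L')(J) = 0 (Function('L')(J) = Mul(0, -4) = 0)
Function('m')(R) = -13 (Function('m')(R) = Add(-6, -7) = -13)
Function('j')(z) = Mul(Rational(1, 2), Pow(z, -1), Add(-4, z)) (Function('j')(z) = Mul(Add(-4, z), Pow(Mul(2, z), -1)) = Mul(Add(-4, z), Mul(Rational(1, 2), Pow(z, -1))) = Mul(Rational(1, 2), Pow(z, -1), Add(-4, z)))
Add(Add(Function('j')(8), Function('m')(Function('L')(3))), 271) = Add(Add(Mul(Rational(1, 2), Pow(8, -1), Add(-4, 8)), -13), 271) = Add(Add(Mul(Rational(1, 2), Rational(1, 8), 4), -13), 271) = Add(Add(Rational(1, 4), -13), 271) = Add(Rational(-51, 4), 271) = Rational(1033, 4)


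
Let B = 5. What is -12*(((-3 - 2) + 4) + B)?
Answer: -48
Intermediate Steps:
-12*(((-3 - 2) + 4) + B) = -12*(((-3 - 2) + 4) + 5) = -12*((-5 + 4) + 5) = -12*(-1 + 5) = -12*4 = -48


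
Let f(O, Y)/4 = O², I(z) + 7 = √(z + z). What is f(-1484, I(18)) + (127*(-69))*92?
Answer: 8002828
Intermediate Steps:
I(z) = -7 + √2*√z (I(z) = -7 + √(z + z) = -7 + √(2*z) = -7 + √2*√z)
f(O, Y) = 4*O²
f(-1484, I(18)) + (127*(-69))*92 = 4*(-1484)² + (127*(-69))*92 = 4*2202256 - 8763*92 = 8809024 - 806196 = 8002828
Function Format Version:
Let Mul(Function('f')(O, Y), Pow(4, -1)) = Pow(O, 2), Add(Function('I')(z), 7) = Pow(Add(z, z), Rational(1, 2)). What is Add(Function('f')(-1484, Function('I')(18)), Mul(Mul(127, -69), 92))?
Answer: 8002828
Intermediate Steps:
Function('I')(z) = Add(-7, Mul(Pow(2, Rational(1, 2)), Pow(z, Rational(1, 2)))) (Function('I')(z) = Add(-7, Pow(Add(z, z), Rational(1, 2))) = Add(-7, Pow(Mul(2, z), Rational(1, 2))) = Add(-7, Mul(Pow(2, Rational(1, 2)), Pow(z, Rational(1, 2)))))
Function('f')(O, Y) = Mul(4, Pow(O, 2))
Add(Function('f')(-1484, Function('I')(18)), Mul(Mul(127, -69), 92)) = Add(Mul(4, Pow(-1484, 2)), Mul(Mul(127, -69), 92)) = Add(Mul(4, 2202256), Mul(-8763, 92)) = Add(8809024, -806196) = 8002828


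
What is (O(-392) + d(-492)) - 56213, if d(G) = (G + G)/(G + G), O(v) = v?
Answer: -56604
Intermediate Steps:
d(G) = 1 (d(G) = (2*G)/((2*G)) = (2*G)*(1/(2*G)) = 1)
(O(-392) + d(-492)) - 56213 = (-392 + 1) - 56213 = -391 - 56213 = -56604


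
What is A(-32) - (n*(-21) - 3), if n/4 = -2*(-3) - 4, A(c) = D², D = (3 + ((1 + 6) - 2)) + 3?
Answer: 292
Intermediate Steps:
D = 11 (D = (3 + (7 - 2)) + 3 = (3 + 5) + 3 = 8 + 3 = 11)
A(c) = 121 (A(c) = 11² = 121)
n = 8 (n = 4*(-2*(-3) - 4) = 4*(6 - 4) = 4*2 = 8)
A(-32) - (n*(-21) - 3) = 121 - (8*(-21) - 3) = 121 - (-168 - 3) = 121 - 1*(-171) = 121 + 171 = 292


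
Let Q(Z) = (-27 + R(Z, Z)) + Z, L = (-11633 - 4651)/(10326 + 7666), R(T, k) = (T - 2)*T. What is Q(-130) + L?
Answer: 76475423/4498 ≈ 17002.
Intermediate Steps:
R(T, k) = T*(-2 + T) (R(T, k) = (-2 + T)*T = T*(-2 + T))
L = -4071/4498 (L = -16284/17992 = -16284*1/17992 = -4071/4498 ≈ -0.90507)
Q(Z) = -27 + Z + Z*(-2 + Z) (Q(Z) = (-27 + Z*(-2 + Z)) + Z = -27 + Z + Z*(-2 + Z))
Q(-130) + L = (-27 + (-130)**2 - 1*(-130)) - 4071/4498 = (-27 + 16900 + 130) - 4071/4498 = 17003 - 4071/4498 = 76475423/4498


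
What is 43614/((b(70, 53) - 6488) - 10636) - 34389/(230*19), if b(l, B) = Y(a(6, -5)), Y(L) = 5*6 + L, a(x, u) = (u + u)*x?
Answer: -43361227/4164610 ≈ -10.412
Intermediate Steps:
a(x, u) = 2*u*x (a(x, u) = (2*u)*x = 2*u*x)
Y(L) = 30 + L
b(l, B) = -30 (b(l, B) = 30 + 2*(-5)*6 = 30 - 60 = -30)
43614/((b(70, 53) - 6488) - 10636) - 34389/(230*19) = 43614/((-30 - 6488) - 10636) - 34389/(230*19) = 43614/(-6518 - 10636) - 34389/4370 = 43614/(-17154) - 34389*1/4370 = 43614*(-1/17154) - 34389/4370 = -2423/953 - 34389/4370 = -43361227/4164610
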